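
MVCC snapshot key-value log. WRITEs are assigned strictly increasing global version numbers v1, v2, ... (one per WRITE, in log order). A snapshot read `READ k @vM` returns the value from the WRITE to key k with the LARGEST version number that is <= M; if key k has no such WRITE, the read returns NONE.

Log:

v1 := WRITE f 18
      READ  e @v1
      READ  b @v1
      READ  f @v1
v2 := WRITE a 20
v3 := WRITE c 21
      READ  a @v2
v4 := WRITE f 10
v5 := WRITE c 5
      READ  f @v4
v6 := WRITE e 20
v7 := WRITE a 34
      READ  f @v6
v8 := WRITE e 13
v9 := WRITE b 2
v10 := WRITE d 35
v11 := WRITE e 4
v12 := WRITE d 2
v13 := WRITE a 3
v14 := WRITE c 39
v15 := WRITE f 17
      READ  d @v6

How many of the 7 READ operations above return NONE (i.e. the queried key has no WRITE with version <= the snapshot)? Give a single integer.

Answer: 3

Derivation:
v1: WRITE f=18  (f history now [(1, 18)])
READ e @v1: history=[] -> no version <= 1 -> NONE
READ b @v1: history=[] -> no version <= 1 -> NONE
READ f @v1: history=[(1, 18)] -> pick v1 -> 18
v2: WRITE a=20  (a history now [(2, 20)])
v3: WRITE c=21  (c history now [(3, 21)])
READ a @v2: history=[(2, 20)] -> pick v2 -> 20
v4: WRITE f=10  (f history now [(1, 18), (4, 10)])
v5: WRITE c=5  (c history now [(3, 21), (5, 5)])
READ f @v4: history=[(1, 18), (4, 10)] -> pick v4 -> 10
v6: WRITE e=20  (e history now [(6, 20)])
v7: WRITE a=34  (a history now [(2, 20), (7, 34)])
READ f @v6: history=[(1, 18), (4, 10)] -> pick v4 -> 10
v8: WRITE e=13  (e history now [(6, 20), (8, 13)])
v9: WRITE b=2  (b history now [(9, 2)])
v10: WRITE d=35  (d history now [(10, 35)])
v11: WRITE e=4  (e history now [(6, 20), (8, 13), (11, 4)])
v12: WRITE d=2  (d history now [(10, 35), (12, 2)])
v13: WRITE a=3  (a history now [(2, 20), (7, 34), (13, 3)])
v14: WRITE c=39  (c history now [(3, 21), (5, 5), (14, 39)])
v15: WRITE f=17  (f history now [(1, 18), (4, 10), (15, 17)])
READ d @v6: history=[(10, 35), (12, 2)] -> no version <= 6 -> NONE
Read results in order: ['NONE', 'NONE', '18', '20', '10', '10', 'NONE']
NONE count = 3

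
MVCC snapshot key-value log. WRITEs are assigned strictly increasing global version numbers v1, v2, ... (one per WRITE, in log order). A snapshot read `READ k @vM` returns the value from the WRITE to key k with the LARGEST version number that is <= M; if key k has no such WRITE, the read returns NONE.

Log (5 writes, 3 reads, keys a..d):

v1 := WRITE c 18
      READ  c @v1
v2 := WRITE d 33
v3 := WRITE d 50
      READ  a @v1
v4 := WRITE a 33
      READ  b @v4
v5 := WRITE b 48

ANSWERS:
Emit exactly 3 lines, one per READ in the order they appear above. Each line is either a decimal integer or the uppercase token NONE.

Answer: 18
NONE
NONE

Derivation:
v1: WRITE c=18  (c history now [(1, 18)])
READ c @v1: history=[(1, 18)] -> pick v1 -> 18
v2: WRITE d=33  (d history now [(2, 33)])
v3: WRITE d=50  (d history now [(2, 33), (3, 50)])
READ a @v1: history=[] -> no version <= 1 -> NONE
v4: WRITE a=33  (a history now [(4, 33)])
READ b @v4: history=[] -> no version <= 4 -> NONE
v5: WRITE b=48  (b history now [(5, 48)])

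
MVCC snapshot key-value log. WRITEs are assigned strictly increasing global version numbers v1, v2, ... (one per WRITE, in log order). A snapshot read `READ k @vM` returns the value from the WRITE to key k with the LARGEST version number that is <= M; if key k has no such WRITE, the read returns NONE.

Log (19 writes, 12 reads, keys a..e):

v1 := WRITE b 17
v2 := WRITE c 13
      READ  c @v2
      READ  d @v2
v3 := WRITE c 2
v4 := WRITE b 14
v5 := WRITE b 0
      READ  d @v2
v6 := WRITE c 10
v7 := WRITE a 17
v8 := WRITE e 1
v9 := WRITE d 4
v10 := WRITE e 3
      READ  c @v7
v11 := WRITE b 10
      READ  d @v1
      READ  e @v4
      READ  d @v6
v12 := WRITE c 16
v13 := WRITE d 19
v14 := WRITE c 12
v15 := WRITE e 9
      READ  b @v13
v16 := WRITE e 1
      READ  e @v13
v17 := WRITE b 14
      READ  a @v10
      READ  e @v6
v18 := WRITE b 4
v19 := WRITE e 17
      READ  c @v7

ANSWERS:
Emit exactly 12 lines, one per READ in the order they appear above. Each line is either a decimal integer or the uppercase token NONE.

v1: WRITE b=17  (b history now [(1, 17)])
v2: WRITE c=13  (c history now [(2, 13)])
READ c @v2: history=[(2, 13)] -> pick v2 -> 13
READ d @v2: history=[] -> no version <= 2 -> NONE
v3: WRITE c=2  (c history now [(2, 13), (3, 2)])
v4: WRITE b=14  (b history now [(1, 17), (4, 14)])
v5: WRITE b=0  (b history now [(1, 17), (4, 14), (5, 0)])
READ d @v2: history=[] -> no version <= 2 -> NONE
v6: WRITE c=10  (c history now [(2, 13), (3, 2), (6, 10)])
v7: WRITE a=17  (a history now [(7, 17)])
v8: WRITE e=1  (e history now [(8, 1)])
v9: WRITE d=4  (d history now [(9, 4)])
v10: WRITE e=3  (e history now [(8, 1), (10, 3)])
READ c @v7: history=[(2, 13), (3, 2), (6, 10)] -> pick v6 -> 10
v11: WRITE b=10  (b history now [(1, 17), (4, 14), (5, 0), (11, 10)])
READ d @v1: history=[(9, 4)] -> no version <= 1 -> NONE
READ e @v4: history=[(8, 1), (10, 3)] -> no version <= 4 -> NONE
READ d @v6: history=[(9, 4)] -> no version <= 6 -> NONE
v12: WRITE c=16  (c history now [(2, 13), (3, 2), (6, 10), (12, 16)])
v13: WRITE d=19  (d history now [(9, 4), (13, 19)])
v14: WRITE c=12  (c history now [(2, 13), (3, 2), (6, 10), (12, 16), (14, 12)])
v15: WRITE e=9  (e history now [(8, 1), (10, 3), (15, 9)])
READ b @v13: history=[(1, 17), (4, 14), (5, 0), (11, 10)] -> pick v11 -> 10
v16: WRITE e=1  (e history now [(8, 1), (10, 3), (15, 9), (16, 1)])
READ e @v13: history=[(8, 1), (10, 3), (15, 9), (16, 1)] -> pick v10 -> 3
v17: WRITE b=14  (b history now [(1, 17), (4, 14), (5, 0), (11, 10), (17, 14)])
READ a @v10: history=[(7, 17)] -> pick v7 -> 17
READ e @v6: history=[(8, 1), (10, 3), (15, 9), (16, 1)] -> no version <= 6 -> NONE
v18: WRITE b=4  (b history now [(1, 17), (4, 14), (5, 0), (11, 10), (17, 14), (18, 4)])
v19: WRITE e=17  (e history now [(8, 1), (10, 3), (15, 9), (16, 1), (19, 17)])
READ c @v7: history=[(2, 13), (3, 2), (6, 10), (12, 16), (14, 12)] -> pick v6 -> 10

Answer: 13
NONE
NONE
10
NONE
NONE
NONE
10
3
17
NONE
10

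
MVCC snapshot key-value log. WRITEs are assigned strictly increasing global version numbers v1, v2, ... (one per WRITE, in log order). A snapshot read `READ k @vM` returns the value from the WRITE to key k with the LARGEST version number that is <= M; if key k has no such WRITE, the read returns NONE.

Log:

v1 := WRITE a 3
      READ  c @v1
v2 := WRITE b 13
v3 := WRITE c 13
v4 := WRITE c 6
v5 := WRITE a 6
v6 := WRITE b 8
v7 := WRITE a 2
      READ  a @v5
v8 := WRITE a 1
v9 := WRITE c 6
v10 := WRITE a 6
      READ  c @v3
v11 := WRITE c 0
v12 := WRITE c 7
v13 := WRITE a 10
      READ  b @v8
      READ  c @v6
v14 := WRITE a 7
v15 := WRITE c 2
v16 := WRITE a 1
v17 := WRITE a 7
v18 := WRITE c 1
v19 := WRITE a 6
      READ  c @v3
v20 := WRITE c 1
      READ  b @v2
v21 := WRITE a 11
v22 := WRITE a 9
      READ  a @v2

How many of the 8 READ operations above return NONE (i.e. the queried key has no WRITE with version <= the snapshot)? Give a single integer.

Answer: 1

Derivation:
v1: WRITE a=3  (a history now [(1, 3)])
READ c @v1: history=[] -> no version <= 1 -> NONE
v2: WRITE b=13  (b history now [(2, 13)])
v3: WRITE c=13  (c history now [(3, 13)])
v4: WRITE c=6  (c history now [(3, 13), (4, 6)])
v5: WRITE a=6  (a history now [(1, 3), (5, 6)])
v6: WRITE b=8  (b history now [(2, 13), (6, 8)])
v7: WRITE a=2  (a history now [(1, 3), (5, 6), (7, 2)])
READ a @v5: history=[(1, 3), (5, 6), (7, 2)] -> pick v5 -> 6
v8: WRITE a=1  (a history now [(1, 3), (5, 6), (7, 2), (8, 1)])
v9: WRITE c=6  (c history now [(3, 13), (4, 6), (9, 6)])
v10: WRITE a=6  (a history now [(1, 3), (5, 6), (7, 2), (8, 1), (10, 6)])
READ c @v3: history=[(3, 13), (4, 6), (9, 6)] -> pick v3 -> 13
v11: WRITE c=0  (c history now [(3, 13), (4, 6), (9, 6), (11, 0)])
v12: WRITE c=7  (c history now [(3, 13), (4, 6), (9, 6), (11, 0), (12, 7)])
v13: WRITE a=10  (a history now [(1, 3), (5, 6), (7, 2), (8, 1), (10, 6), (13, 10)])
READ b @v8: history=[(2, 13), (6, 8)] -> pick v6 -> 8
READ c @v6: history=[(3, 13), (4, 6), (9, 6), (11, 0), (12, 7)] -> pick v4 -> 6
v14: WRITE a=7  (a history now [(1, 3), (5, 6), (7, 2), (8, 1), (10, 6), (13, 10), (14, 7)])
v15: WRITE c=2  (c history now [(3, 13), (4, 6), (9, 6), (11, 0), (12, 7), (15, 2)])
v16: WRITE a=1  (a history now [(1, 3), (5, 6), (7, 2), (8, 1), (10, 6), (13, 10), (14, 7), (16, 1)])
v17: WRITE a=7  (a history now [(1, 3), (5, 6), (7, 2), (8, 1), (10, 6), (13, 10), (14, 7), (16, 1), (17, 7)])
v18: WRITE c=1  (c history now [(3, 13), (4, 6), (9, 6), (11, 0), (12, 7), (15, 2), (18, 1)])
v19: WRITE a=6  (a history now [(1, 3), (5, 6), (7, 2), (8, 1), (10, 6), (13, 10), (14, 7), (16, 1), (17, 7), (19, 6)])
READ c @v3: history=[(3, 13), (4, 6), (9, 6), (11, 0), (12, 7), (15, 2), (18, 1)] -> pick v3 -> 13
v20: WRITE c=1  (c history now [(3, 13), (4, 6), (9, 6), (11, 0), (12, 7), (15, 2), (18, 1), (20, 1)])
READ b @v2: history=[(2, 13), (6, 8)] -> pick v2 -> 13
v21: WRITE a=11  (a history now [(1, 3), (5, 6), (7, 2), (8, 1), (10, 6), (13, 10), (14, 7), (16, 1), (17, 7), (19, 6), (21, 11)])
v22: WRITE a=9  (a history now [(1, 3), (5, 6), (7, 2), (8, 1), (10, 6), (13, 10), (14, 7), (16, 1), (17, 7), (19, 6), (21, 11), (22, 9)])
READ a @v2: history=[(1, 3), (5, 6), (7, 2), (8, 1), (10, 6), (13, 10), (14, 7), (16, 1), (17, 7), (19, 6), (21, 11), (22, 9)] -> pick v1 -> 3
Read results in order: ['NONE', '6', '13', '8', '6', '13', '13', '3']
NONE count = 1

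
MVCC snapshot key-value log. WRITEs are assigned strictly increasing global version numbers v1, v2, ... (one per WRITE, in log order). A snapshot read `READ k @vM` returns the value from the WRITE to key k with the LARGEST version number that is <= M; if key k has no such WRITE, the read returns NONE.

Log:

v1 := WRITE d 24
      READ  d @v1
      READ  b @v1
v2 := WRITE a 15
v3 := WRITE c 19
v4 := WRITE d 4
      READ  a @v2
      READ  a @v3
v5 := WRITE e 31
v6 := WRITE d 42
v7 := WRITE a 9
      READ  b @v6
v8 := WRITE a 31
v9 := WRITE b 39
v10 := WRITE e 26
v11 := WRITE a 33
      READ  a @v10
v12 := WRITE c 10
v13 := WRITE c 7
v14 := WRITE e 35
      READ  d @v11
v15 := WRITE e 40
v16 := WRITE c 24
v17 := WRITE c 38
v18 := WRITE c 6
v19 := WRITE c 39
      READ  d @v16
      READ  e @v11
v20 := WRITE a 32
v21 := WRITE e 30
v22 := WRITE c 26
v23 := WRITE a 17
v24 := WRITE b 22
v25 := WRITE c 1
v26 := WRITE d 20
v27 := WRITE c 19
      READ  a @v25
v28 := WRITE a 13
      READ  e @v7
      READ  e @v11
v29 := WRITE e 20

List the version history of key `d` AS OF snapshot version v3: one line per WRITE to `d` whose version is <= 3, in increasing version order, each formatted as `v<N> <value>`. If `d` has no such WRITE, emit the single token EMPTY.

Scan writes for key=d with version <= 3:
  v1 WRITE d 24 -> keep
  v2 WRITE a 15 -> skip
  v3 WRITE c 19 -> skip
  v4 WRITE d 4 -> drop (> snap)
  v5 WRITE e 31 -> skip
  v6 WRITE d 42 -> drop (> snap)
  v7 WRITE a 9 -> skip
  v8 WRITE a 31 -> skip
  v9 WRITE b 39 -> skip
  v10 WRITE e 26 -> skip
  v11 WRITE a 33 -> skip
  v12 WRITE c 10 -> skip
  v13 WRITE c 7 -> skip
  v14 WRITE e 35 -> skip
  v15 WRITE e 40 -> skip
  v16 WRITE c 24 -> skip
  v17 WRITE c 38 -> skip
  v18 WRITE c 6 -> skip
  v19 WRITE c 39 -> skip
  v20 WRITE a 32 -> skip
  v21 WRITE e 30 -> skip
  v22 WRITE c 26 -> skip
  v23 WRITE a 17 -> skip
  v24 WRITE b 22 -> skip
  v25 WRITE c 1 -> skip
  v26 WRITE d 20 -> drop (> snap)
  v27 WRITE c 19 -> skip
  v28 WRITE a 13 -> skip
  v29 WRITE e 20 -> skip
Collected: [(1, 24)]

Answer: v1 24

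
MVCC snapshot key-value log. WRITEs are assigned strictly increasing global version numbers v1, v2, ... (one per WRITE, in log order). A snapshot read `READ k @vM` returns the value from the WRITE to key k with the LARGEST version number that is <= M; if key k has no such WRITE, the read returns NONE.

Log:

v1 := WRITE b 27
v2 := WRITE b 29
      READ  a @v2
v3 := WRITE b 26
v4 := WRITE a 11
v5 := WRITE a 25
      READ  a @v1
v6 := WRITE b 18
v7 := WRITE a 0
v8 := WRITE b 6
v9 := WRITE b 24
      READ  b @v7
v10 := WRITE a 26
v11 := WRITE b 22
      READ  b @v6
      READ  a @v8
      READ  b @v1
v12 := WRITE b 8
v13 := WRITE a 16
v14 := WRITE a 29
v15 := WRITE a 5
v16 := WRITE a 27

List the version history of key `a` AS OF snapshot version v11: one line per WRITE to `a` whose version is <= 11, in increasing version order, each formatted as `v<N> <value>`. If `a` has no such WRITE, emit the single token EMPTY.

Scan writes for key=a with version <= 11:
  v1 WRITE b 27 -> skip
  v2 WRITE b 29 -> skip
  v3 WRITE b 26 -> skip
  v4 WRITE a 11 -> keep
  v5 WRITE a 25 -> keep
  v6 WRITE b 18 -> skip
  v7 WRITE a 0 -> keep
  v8 WRITE b 6 -> skip
  v9 WRITE b 24 -> skip
  v10 WRITE a 26 -> keep
  v11 WRITE b 22 -> skip
  v12 WRITE b 8 -> skip
  v13 WRITE a 16 -> drop (> snap)
  v14 WRITE a 29 -> drop (> snap)
  v15 WRITE a 5 -> drop (> snap)
  v16 WRITE a 27 -> drop (> snap)
Collected: [(4, 11), (5, 25), (7, 0), (10, 26)]

Answer: v4 11
v5 25
v7 0
v10 26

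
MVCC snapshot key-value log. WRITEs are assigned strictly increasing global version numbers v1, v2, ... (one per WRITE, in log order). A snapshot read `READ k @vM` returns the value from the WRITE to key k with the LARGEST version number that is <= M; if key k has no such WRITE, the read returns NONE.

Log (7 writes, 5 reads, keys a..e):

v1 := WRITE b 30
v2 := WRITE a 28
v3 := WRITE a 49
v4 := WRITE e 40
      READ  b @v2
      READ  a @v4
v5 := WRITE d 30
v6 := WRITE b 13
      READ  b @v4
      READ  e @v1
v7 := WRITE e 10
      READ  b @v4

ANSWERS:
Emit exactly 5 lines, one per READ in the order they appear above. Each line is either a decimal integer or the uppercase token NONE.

Answer: 30
49
30
NONE
30

Derivation:
v1: WRITE b=30  (b history now [(1, 30)])
v2: WRITE a=28  (a history now [(2, 28)])
v3: WRITE a=49  (a history now [(2, 28), (3, 49)])
v4: WRITE e=40  (e history now [(4, 40)])
READ b @v2: history=[(1, 30)] -> pick v1 -> 30
READ a @v4: history=[(2, 28), (3, 49)] -> pick v3 -> 49
v5: WRITE d=30  (d history now [(5, 30)])
v6: WRITE b=13  (b history now [(1, 30), (6, 13)])
READ b @v4: history=[(1, 30), (6, 13)] -> pick v1 -> 30
READ e @v1: history=[(4, 40)] -> no version <= 1 -> NONE
v7: WRITE e=10  (e history now [(4, 40), (7, 10)])
READ b @v4: history=[(1, 30), (6, 13)] -> pick v1 -> 30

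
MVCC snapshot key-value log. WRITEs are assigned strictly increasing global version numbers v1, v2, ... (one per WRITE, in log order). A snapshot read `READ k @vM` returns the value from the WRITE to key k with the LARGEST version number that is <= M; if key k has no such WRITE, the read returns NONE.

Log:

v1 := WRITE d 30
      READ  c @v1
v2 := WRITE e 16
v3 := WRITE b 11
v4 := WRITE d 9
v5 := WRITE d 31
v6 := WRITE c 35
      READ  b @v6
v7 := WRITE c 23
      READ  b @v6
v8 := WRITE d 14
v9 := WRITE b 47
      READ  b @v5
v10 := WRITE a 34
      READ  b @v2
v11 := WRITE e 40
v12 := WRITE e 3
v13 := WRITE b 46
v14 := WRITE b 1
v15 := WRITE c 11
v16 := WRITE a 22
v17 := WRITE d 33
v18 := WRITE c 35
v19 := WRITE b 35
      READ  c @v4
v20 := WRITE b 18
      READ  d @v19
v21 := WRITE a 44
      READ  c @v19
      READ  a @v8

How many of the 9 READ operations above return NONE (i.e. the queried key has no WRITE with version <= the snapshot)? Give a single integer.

Answer: 4

Derivation:
v1: WRITE d=30  (d history now [(1, 30)])
READ c @v1: history=[] -> no version <= 1 -> NONE
v2: WRITE e=16  (e history now [(2, 16)])
v3: WRITE b=11  (b history now [(3, 11)])
v4: WRITE d=9  (d history now [(1, 30), (4, 9)])
v5: WRITE d=31  (d history now [(1, 30), (4, 9), (5, 31)])
v6: WRITE c=35  (c history now [(6, 35)])
READ b @v6: history=[(3, 11)] -> pick v3 -> 11
v7: WRITE c=23  (c history now [(6, 35), (7, 23)])
READ b @v6: history=[(3, 11)] -> pick v3 -> 11
v8: WRITE d=14  (d history now [(1, 30), (4, 9), (5, 31), (8, 14)])
v9: WRITE b=47  (b history now [(3, 11), (9, 47)])
READ b @v5: history=[(3, 11), (9, 47)] -> pick v3 -> 11
v10: WRITE a=34  (a history now [(10, 34)])
READ b @v2: history=[(3, 11), (9, 47)] -> no version <= 2 -> NONE
v11: WRITE e=40  (e history now [(2, 16), (11, 40)])
v12: WRITE e=3  (e history now [(2, 16), (11, 40), (12, 3)])
v13: WRITE b=46  (b history now [(3, 11), (9, 47), (13, 46)])
v14: WRITE b=1  (b history now [(3, 11), (9, 47), (13, 46), (14, 1)])
v15: WRITE c=11  (c history now [(6, 35), (7, 23), (15, 11)])
v16: WRITE a=22  (a history now [(10, 34), (16, 22)])
v17: WRITE d=33  (d history now [(1, 30), (4, 9), (5, 31), (8, 14), (17, 33)])
v18: WRITE c=35  (c history now [(6, 35), (7, 23), (15, 11), (18, 35)])
v19: WRITE b=35  (b history now [(3, 11), (9, 47), (13, 46), (14, 1), (19, 35)])
READ c @v4: history=[(6, 35), (7, 23), (15, 11), (18, 35)] -> no version <= 4 -> NONE
v20: WRITE b=18  (b history now [(3, 11), (9, 47), (13, 46), (14, 1), (19, 35), (20, 18)])
READ d @v19: history=[(1, 30), (4, 9), (5, 31), (8, 14), (17, 33)] -> pick v17 -> 33
v21: WRITE a=44  (a history now [(10, 34), (16, 22), (21, 44)])
READ c @v19: history=[(6, 35), (7, 23), (15, 11), (18, 35)] -> pick v18 -> 35
READ a @v8: history=[(10, 34), (16, 22), (21, 44)] -> no version <= 8 -> NONE
Read results in order: ['NONE', '11', '11', '11', 'NONE', 'NONE', '33', '35', 'NONE']
NONE count = 4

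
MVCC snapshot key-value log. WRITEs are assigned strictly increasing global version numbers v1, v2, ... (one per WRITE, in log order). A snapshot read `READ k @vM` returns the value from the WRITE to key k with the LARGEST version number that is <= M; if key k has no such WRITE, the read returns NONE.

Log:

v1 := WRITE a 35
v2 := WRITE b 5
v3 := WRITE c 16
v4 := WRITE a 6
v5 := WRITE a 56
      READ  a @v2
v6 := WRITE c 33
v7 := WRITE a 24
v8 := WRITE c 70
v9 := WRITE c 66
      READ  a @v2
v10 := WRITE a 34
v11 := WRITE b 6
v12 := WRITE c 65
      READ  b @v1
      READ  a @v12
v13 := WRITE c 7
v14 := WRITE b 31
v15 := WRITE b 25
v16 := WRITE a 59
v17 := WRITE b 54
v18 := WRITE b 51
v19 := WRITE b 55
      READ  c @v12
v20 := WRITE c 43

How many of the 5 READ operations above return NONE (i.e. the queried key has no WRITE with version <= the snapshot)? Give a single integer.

v1: WRITE a=35  (a history now [(1, 35)])
v2: WRITE b=5  (b history now [(2, 5)])
v3: WRITE c=16  (c history now [(3, 16)])
v4: WRITE a=6  (a history now [(1, 35), (4, 6)])
v5: WRITE a=56  (a history now [(1, 35), (4, 6), (5, 56)])
READ a @v2: history=[(1, 35), (4, 6), (5, 56)] -> pick v1 -> 35
v6: WRITE c=33  (c history now [(3, 16), (6, 33)])
v7: WRITE a=24  (a history now [(1, 35), (4, 6), (5, 56), (7, 24)])
v8: WRITE c=70  (c history now [(3, 16), (6, 33), (8, 70)])
v9: WRITE c=66  (c history now [(3, 16), (6, 33), (8, 70), (9, 66)])
READ a @v2: history=[(1, 35), (4, 6), (5, 56), (7, 24)] -> pick v1 -> 35
v10: WRITE a=34  (a history now [(1, 35), (4, 6), (5, 56), (7, 24), (10, 34)])
v11: WRITE b=6  (b history now [(2, 5), (11, 6)])
v12: WRITE c=65  (c history now [(3, 16), (6, 33), (8, 70), (9, 66), (12, 65)])
READ b @v1: history=[(2, 5), (11, 6)] -> no version <= 1 -> NONE
READ a @v12: history=[(1, 35), (4, 6), (5, 56), (7, 24), (10, 34)] -> pick v10 -> 34
v13: WRITE c=7  (c history now [(3, 16), (6, 33), (8, 70), (9, 66), (12, 65), (13, 7)])
v14: WRITE b=31  (b history now [(2, 5), (11, 6), (14, 31)])
v15: WRITE b=25  (b history now [(2, 5), (11, 6), (14, 31), (15, 25)])
v16: WRITE a=59  (a history now [(1, 35), (4, 6), (5, 56), (7, 24), (10, 34), (16, 59)])
v17: WRITE b=54  (b history now [(2, 5), (11, 6), (14, 31), (15, 25), (17, 54)])
v18: WRITE b=51  (b history now [(2, 5), (11, 6), (14, 31), (15, 25), (17, 54), (18, 51)])
v19: WRITE b=55  (b history now [(2, 5), (11, 6), (14, 31), (15, 25), (17, 54), (18, 51), (19, 55)])
READ c @v12: history=[(3, 16), (6, 33), (8, 70), (9, 66), (12, 65), (13, 7)] -> pick v12 -> 65
v20: WRITE c=43  (c history now [(3, 16), (6, 33), (8, 70), (9, 66), (12, 65), (13, 7), (20, 43)])
Read results in order: ['35', '35', 'NONE', '34', '65']
NONE count = 1

Answer: 1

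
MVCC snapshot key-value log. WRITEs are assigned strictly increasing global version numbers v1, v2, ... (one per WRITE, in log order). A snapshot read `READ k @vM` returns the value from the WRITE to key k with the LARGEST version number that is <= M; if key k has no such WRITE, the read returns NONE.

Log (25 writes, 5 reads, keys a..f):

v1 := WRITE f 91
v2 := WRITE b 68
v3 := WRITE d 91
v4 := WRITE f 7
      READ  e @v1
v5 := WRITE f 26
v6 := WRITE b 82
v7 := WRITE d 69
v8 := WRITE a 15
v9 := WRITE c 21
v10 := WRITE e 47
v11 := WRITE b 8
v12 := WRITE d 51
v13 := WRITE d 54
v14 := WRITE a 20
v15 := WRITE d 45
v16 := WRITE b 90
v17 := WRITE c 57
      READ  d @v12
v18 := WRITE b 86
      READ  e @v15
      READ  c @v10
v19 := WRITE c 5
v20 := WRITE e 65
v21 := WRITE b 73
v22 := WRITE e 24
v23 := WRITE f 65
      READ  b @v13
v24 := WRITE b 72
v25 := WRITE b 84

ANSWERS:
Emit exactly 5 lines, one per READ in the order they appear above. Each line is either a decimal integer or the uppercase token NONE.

Answer: NONE
51
47
21
8

Derivation:
v1: WRITE f=91  (f history now [(1, 91)])
v2: WRITE b=68  (b history now [(2, 68)])
v3: WRITE d=91  (d history now [(3, 91)])
v4: WRITE f=7  (f history now [(1, 91), (4, 7)])
READ e @v1: history=[] -> no version <= 1 -> NONE
v5: WRITE f=26  (f history now [(1, 91), (4, 7), (5, 26)])
v6: WRITE b=82  (b history now [(2, 68), (6, 82)])
v7: WRITE d=69  (d history now [(3, 91), (7, 69)])
v8: WRITE a=15  (a history now [(8, 15)])
v9: WRITE c=21  (c history now [(9, 21)])
v10: WRITE e=47  (e history now [(10, 47)])
v11: WRITE b=8  (b history now [(2, 68), (6, 82), (11, 8)])
v12: WRITE d=51  (d history now [(3, 91), (7, 69), (12, 51)])
v13: WRITE d=54  (d history now [(3, 91), (7, 69), (12, 51), (13, 54)])
v14: WRITE a=20  (a history now [(8, 15), (14, 20)])
v15: WRITE d=45  (d history now [(3, 91), (7, 69), (12, 51), (13, 54), (15, 45)])
v16: WRITE b=90  (b history now [(2, 68), (6, 82), (11, 8), (16, 90)])
v17: WRITE c=57  (c history now [(9, 21), (17, 57)])
READ d @v12: history=[(3, 91), (7, 69), (12, 51), (13, 54), (15, 45)] -> pick v12 -> 51
v18: WRITE b=86  (b history now [(2, 68), (6, 82), (11, 8), (16, 90), (18, 86)])
READ e @v15: history=[(10, 47)] -> pick v10 -> 47
READ c @v10: history=[(9, 21), (17, 57)] -> pick v9 -> 21
v19: WRITE c=5  (c history now [(9, 21), (17, 57), (19, 5)])
v20: WRITE e=65  (e history now [(10, 47), (20, 65)])
v21: WRITE b=73  (b history now [(2, 68), (6, 82), (11, 8), (16, 90), (18, 86), (21, 73)])
v22: WRITE e=24  (e history now [(10, 47), (20, 65), (22, 24)])
v23: WRITE f=65  (f history now [(1, 91), (4, 7), (5, 26), (23, 65)])
READ b @v13: history=[(2, 68), (6, 82), (11, 8), (16, 90), (18, 86), (21, 73)] -> pick v11 -> 8
v24: WRITE b=72  (b history now [(2, 68), (6, 82), (11, 8), (16, 90), (18, 86), (21, 73), (24, 72)])
v25: WRITE b=84  (b history now [(2, 68), (6, 82), (11, 8), (16, 90), (18, 86), (21, 73), (24, 72), (25, 84)])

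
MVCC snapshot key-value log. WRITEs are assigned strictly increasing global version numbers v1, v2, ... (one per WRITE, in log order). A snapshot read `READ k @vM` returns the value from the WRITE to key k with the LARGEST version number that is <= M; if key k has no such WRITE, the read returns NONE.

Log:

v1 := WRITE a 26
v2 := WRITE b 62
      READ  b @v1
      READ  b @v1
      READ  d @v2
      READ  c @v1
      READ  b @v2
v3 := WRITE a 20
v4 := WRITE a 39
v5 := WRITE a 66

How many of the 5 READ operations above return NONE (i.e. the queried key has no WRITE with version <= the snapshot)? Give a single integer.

Answer: 4

Derivation:
v1: WRITE a=26  (a history now [(1, 26)])
v2: WRITE b=62  (b history now [(2, 62)])
READ b @v1: history=[(2, 62)] -> no version <= 1 -> NONE
READ b @v1: history=[(2, 62)] -> no version <= 1 -> NONE
READ d @v2: history=[] -> no version <= 2 -> NONE
READ c @v1: history=[] -> no version <= 1 -> NONE
READ b @v2: history=[(2, 62)] -> pick v2 -> 62
v3: WRITE a=20  (a history now [(1, 26), (3, 20)])
v4: WRITE a=39  (a history now [(1, 26), (3, 20), (4, 39)])
v5: WRITE a=66  (a history now [(1, 26), (3, 20), (4, 39), (5, 66)])
Read results in order: ['NONE', 'NONE', 'NONE', 'NONE', '62']
NONE count = 4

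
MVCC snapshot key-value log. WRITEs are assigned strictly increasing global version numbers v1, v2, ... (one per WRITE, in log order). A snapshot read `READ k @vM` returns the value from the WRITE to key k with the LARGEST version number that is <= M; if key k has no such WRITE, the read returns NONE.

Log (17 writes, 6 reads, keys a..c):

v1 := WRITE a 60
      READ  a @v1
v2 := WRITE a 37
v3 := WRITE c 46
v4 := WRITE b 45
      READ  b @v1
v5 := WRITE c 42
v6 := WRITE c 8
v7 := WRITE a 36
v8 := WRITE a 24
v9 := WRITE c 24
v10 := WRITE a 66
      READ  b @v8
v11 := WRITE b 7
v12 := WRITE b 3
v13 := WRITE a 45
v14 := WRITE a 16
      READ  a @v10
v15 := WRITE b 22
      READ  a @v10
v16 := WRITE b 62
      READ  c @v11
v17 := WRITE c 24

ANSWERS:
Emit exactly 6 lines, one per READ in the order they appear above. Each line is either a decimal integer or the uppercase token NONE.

Answer: 60
NONE
45
66
66
24

Derivation:
v1: WRITE a=60  (a history now [(1, 60)])
READ a @v1: history=[(1, 60)] -> pick v1 -> 60
v2: WRITE a=37  (a history now [(1, 60), (2, 37)])
v3: WRITE c=46  (c history now [(3, 46)])
v4: WRITE b=45  (b history now [(4, 45)])
READ b @v1: history=[(4, 45)] -> no version <= 1 -> NONE
v5: WRITE c=42  (c history now [(3, 46), (5, 42)])
v6: WRITE c=8  (c history now [(3, 46), (5, 42), (6, 8)])
v7: WRITE a=36  (a history now [(1, 60), (2, 37), (7, 36)])
v8: WRITE a=24  (a history now [(1, 60), (2, 37), (7, 36), (8, 24)])
v9: WRITE c=24  (c history now [(3, 46), (5, 42), (6, 8), (9, 24)])
v10: WRITE a=66  (a history now [(1, 60), (2, 37), (7, 36), (8, 24), (10, 66)])
READ b @v8: history=[(4, 45)] -> pick v4 -> 45
v11: WRITE b=7  (b history now [(4, 45), (11, 7)])
v12: WRITE b=3  (b history now [(4, 45), (11, 7), (12, 3)])
v13: WRITE a=45  (a history now [(1, 60), (2, 37), (7, 36), (8, 24), (10, 66), (13, 45)])
v14: WRITE a=16  (a history now [(1, 60), (2, 37), (7, 36), (8, 24), (10, 66), (13, 45), (14, 16)])
READ a @v10: history=[(1, 60), (2, 37), (7, 36), (8, 24), (10, 66), (13, 45), (14, 16)] -> pick v10 -> 66
v15: WRITE b=22  (b history now [(4, 45), (11, 7), (12, 3), (15, 22)])
READ a @v10: history=[(1, 60), (2, 37), (7, 36), (8, 24), (10, 66), (13, 45), (14, 16)] -> pick v10 -> 66
v16: WRITE b=62  (b history now [(4, 45), (11, 7), (12, 3), (15, 22), (16, 62)])
READ c @v11: history=[(3, 46), (5, 42), (6, 8), (9, 24)] -> pick v9 -> 24
v17: WRITE c=24  (c history now [(3, 46), (5, 42), (6, 8), (9, 24), (17, 24)])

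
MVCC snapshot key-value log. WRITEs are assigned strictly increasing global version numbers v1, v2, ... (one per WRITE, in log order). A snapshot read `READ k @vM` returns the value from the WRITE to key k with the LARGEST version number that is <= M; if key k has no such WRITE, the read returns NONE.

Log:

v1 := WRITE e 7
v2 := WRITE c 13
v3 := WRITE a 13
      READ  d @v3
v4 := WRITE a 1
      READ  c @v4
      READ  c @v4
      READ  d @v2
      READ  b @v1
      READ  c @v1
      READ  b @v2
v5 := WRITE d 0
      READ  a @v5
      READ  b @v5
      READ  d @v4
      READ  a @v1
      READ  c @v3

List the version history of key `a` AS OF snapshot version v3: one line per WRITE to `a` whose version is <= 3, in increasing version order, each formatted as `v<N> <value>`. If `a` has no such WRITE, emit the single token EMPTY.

Scan writes for key=a with version <= 3:
  v1 WRITE e 7 -> skip
  v2 WRITE c 13 -> skip
  v3 WRITE a 13 -> keep
  v4 WRITE a 1 -> drop (> snap)
  v5 WRITE d 0 -> skip
Collected: [(3, 13)]

Answer: v3 13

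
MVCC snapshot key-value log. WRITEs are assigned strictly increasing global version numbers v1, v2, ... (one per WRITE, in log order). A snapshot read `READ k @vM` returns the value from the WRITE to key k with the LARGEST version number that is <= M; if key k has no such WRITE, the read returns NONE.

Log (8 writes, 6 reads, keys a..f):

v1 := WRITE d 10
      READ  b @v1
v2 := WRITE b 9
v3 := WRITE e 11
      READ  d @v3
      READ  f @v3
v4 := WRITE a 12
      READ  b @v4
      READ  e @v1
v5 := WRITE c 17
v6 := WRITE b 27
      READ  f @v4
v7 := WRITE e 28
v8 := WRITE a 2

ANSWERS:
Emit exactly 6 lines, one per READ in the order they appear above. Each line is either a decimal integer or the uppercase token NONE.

Answer: NONE
10
NONE
9
NONE
NONE

Derivation:
v1: WRITE d=10  (d history now [(1, 10)])
READ b @v1: history=[] -> no version <= 1 -> NONE
v2: WRITE b=9  (b history now [(2, 9)])
v3: WRITE e=11  (e history now [(3, 11)])
READ d @v3: history=[(1, 10)] -> pick v1 -> 10
READ f @v3: history=[] -> no version <= 3 -> NONE
v4: WRITE a=12  (a history now [(4, 12)])
READ b @v4: history=[(2, 9)] -> pick v2 -> 9
READ e @v1: history=[(3, 11)] -> no version <= 1 -> NONE
v5: WRITE c=17  (c history now [(5, 17)])
v6: WRITE b=27  (b history now [(2, 9), (6, 27)])
READ f @v4: history=[] -> no version <= 4 -> NONE
v7: WRITE e=28  (e history now [(3, 11), (7, 28)])
v8: WRITE a=2  (a history now [(4, 12), (8, 2)])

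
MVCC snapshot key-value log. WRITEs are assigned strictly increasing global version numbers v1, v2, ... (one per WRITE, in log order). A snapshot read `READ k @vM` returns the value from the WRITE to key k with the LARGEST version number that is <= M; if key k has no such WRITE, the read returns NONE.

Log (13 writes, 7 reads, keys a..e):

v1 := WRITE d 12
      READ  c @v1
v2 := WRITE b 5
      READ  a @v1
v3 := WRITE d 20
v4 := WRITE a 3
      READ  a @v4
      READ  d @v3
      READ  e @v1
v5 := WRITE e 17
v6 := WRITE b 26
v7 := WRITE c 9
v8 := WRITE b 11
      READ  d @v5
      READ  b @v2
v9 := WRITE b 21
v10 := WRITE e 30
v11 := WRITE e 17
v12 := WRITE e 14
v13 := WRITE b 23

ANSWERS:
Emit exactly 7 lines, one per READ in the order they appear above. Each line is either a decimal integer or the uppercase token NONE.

Answer: NONE
NONE
3
20
NONE
20
5

Derivation:
v1: WRITE d=12  (d history now [(1, 12)])
READ c @v1: history=[] -> no version <= 1 -> NONE
v2: WRITE b=5  (b history now [(2, 5)])
READ a @v1: history=[] -> no version <= 1 -> NONE
v3: WRITE d=20  (d history now [(1, 12), (3, 20)])
v4: WRITE a=3  (a history now [(4, 3)])
READ a @v4: history=[(4, 3)] -> pick v4 -> 3
READ d @v3: history=[(1, 12), (3, 20)] -> pick v3 -> 20
READ e @v1: history=[] -> no version <= 1 -> NONE
v5: WRITE e=17  (e history now [(5, 17)])
v6: WRITE b=26  (b history now [(2, 5), (6, 26)])
v7: WRITE c=9  (c history now [(7, 9)])
v8: WRITE b=11  (b history now [(2, 5), (6, 26), (8, 11)])
READ d @v5: history=[(1, 12), (3, 20)] -> pick v3 -> 20
READ b @v2: history=[(2, 5), (6, 26), (8, 11)] -> pick v2 -> 5
v9: WRITE b=21  (b history now [(2, 5), (6, 26), (8, 11), (9, 21)])
v10: WRITE e=30  (e history now [(5, 17), (10, 30)])
v11: WRITE e=17  (e history now [(5, 17), (10, 30), (11, 17)])
v12: WRITE e=14  (e history now [(5, 17), (10, 30), (11, 17), (12, 14)])
v13: WRITE b=23  (b history now [(2, 5), (6, 26), (8, 11), (9, 21), (13, 23)])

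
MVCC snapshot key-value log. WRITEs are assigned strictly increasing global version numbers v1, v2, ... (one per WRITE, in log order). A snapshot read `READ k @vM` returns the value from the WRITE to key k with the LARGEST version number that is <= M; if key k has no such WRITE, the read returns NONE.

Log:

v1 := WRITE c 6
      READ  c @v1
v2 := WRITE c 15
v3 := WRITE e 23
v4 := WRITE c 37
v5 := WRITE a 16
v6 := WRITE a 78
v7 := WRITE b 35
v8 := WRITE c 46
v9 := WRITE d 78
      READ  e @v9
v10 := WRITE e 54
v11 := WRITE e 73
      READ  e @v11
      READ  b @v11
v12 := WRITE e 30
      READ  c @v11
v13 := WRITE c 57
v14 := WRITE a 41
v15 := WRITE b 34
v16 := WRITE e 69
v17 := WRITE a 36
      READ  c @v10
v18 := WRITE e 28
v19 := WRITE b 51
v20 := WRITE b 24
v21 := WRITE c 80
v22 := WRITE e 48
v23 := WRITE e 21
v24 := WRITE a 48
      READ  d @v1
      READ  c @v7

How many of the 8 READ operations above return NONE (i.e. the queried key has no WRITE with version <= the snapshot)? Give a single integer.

Answer: 1

Derivation:
v1: WRITE c=6  (c history now [(1, 6)])
READ c @v1: history=[(1, 6)] -> pick v1 -> 6
v2: WRITE c=15  (c history now [(1, 6), (2, 15)])
v3: WRITE e=23  (e history now [(3, 23)])
v4: WRITE c=37  (c history now [(1, 6), (2, 15), (4, 37)])
v5: WRITE a=16  (a history now [(5, 16)])
v6: WRITE a=78  (a history now [(5, 16), (6, 78)])
v7: WRITE b=35  (b history now [(7, 35)])
v8: WRITE c=46  (c history now [(1, 6), (2, 15), (4, 37), (8, 46)])
v9: WRITE d=78  (d history now [(9, 78)])
READ e @v9: history=[(3, 23)] -> pick v3 -> 23
v10: WRITE e=54  (e history now [(3, 23), (10, 54)])
v11: WRITE e=73  (e history now [(3, 23), (10, 54), (11, 73)])
READ e @v11: history=[(3, 23), (10, 54), (11, 73)] -> pick v11 -> 73
READ b @v11: history=[(7, 35)] -> pick v7 -> 35
v12: WRITE e=30  (e history now [(3, 23), (10, 54), (11, 73), (12, 30)])
READ c @v11: history=[(1, 6), (2, 15), (4, 37), (8, 46)] -> pick v8 -> 46
v13: WRITE c=57  (c history now [(1, 6), (2, 15), (4, 37), (8, 46), (13, 57)])
v14: WRITE a=41  (a history now [(5, 16), (6, 78), (14, 41)])
v15: WRITE b=34  (b history now [(7, 35), (15, 34)])
v16: WRITE e=69  (e history now [(3, 23), (10, 54), (11, 73), (12, 30), (16, 69)])
v17: WRITE a=36  (a history now [(5, 16), (6, 78), (14, 41), (17, 36)])
READ c @v10: history=[(1, 6), (2, 15), (4, 37), (8, 46), (13, 57)] -> pick v8 -> 46
v18: WRITE e=28  (e history now [(3, 23), (10, 54), (11, 73), (12, 30), (16, 69), (18, 28)])
v19: WRITE b=51  (b history now [(7, 35), (15, 34), (19, 51)])
v20: WRITE b=24  (b history now [(7, 35), (15, 34), (19, 51), (20, 24)])
v21: WRITE c=80  (c history now [(1, 6), (2, 15), (4, 37), (8, 46), (13, 57), (21, 80)])
v22: WRITE e=48  (e history now [(3, 23), (10, 54), (11, 73), (12, 30), (16, 69), (18, 28), (22, 48)])
v23: WRITE e=21  (e history now [(3, 23), (10, 54), (11, 73), (12, 30), (16, 69), (18, 28), (22, 48), (23, 21)])
v24: WRITE a=48  (a history now [(5, 16), (6, 78), (14, 41), (17, 36), (24, 48)])
READ d @v1: history=[(9, 78)] -> no version <= 1 -> NONE
READ c @v7: history=[(1, 6), (2, 15), (4, 37), (8, 46), (13, 57), (21, 80)] -> pick v4 -> 37
Read results in order: ['6', '23', '73', '35', '46', '46', 'NONE', '37']
NONE count = 1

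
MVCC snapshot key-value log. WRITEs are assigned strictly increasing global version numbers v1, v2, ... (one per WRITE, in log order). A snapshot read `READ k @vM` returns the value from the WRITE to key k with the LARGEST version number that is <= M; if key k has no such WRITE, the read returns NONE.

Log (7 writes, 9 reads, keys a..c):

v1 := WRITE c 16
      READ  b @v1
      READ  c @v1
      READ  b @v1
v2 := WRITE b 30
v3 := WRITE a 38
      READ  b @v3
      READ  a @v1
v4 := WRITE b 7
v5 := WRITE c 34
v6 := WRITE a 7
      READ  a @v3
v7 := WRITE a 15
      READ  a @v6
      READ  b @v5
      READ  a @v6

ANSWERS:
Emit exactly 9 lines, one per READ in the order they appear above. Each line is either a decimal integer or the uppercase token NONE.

Answer: NONE
16
NONE
30
NONE
38
7
7
7

Derivation:
v1: WRITE c=16  (c history now [(1, 16)])
READ b @v1: history=[] -> no version <= 1 -> NONE
READ c @v1: history=[(1, 16)] -> pick v1 -> 16
READ b @v1: history=[] -> no version <= 1 -> NONE
v2: WRITE b=30  (b history now [(2, 30)])
v3: WRITE a=38  (a history now [(3, 38)])
READ b @v3: history=[(2, 30)] -> pick v2 -> 30
READ a @v1: history=[(3, 38)] -> no version <= 1 -> NONE
v4: WRITE b=7  (b history now [(2, 30), (4, 7)])
v5: WRITE c=34  (c history now [(1, 16), (5, 34)])
v6: WRITE a=7  (a history now [(3, 38), (6, 7)])
READ a @v3: history=[(3, 38), (6, 7)] -> pick v3 -> 38
v7: WRITE a=15  (a history now [(3, 38), (6, 7), (7, 15)])
READ a @v6: history=[(3, 38), (6, 7), (7, 15)] -> pick v6 -> 7
READ b @v5: history=[(2, 30), (4, 7)] -> pick v4 -> 7
READ a @v6: history=[(3, 38), (6, 7), (7, 15)] -> pick v6 -> 7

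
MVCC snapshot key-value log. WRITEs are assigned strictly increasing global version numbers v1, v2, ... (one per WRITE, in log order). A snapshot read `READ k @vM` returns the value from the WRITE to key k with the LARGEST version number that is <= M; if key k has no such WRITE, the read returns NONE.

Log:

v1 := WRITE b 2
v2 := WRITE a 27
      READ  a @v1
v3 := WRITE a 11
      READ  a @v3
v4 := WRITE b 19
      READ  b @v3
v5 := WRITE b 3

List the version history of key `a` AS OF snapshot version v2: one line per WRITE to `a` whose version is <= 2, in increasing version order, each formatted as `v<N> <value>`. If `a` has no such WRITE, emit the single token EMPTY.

Scan writes for key=a with version <= 2:
  v1 WRITE b 2 -> skip
  v2 WRITE a 27 -> keep
  v3 WRITE a 11 -> drop (> snap)
  v4 WRITE b 19 -> skip
  v5 WRITE b 3 -> skip
Collected: [(2, 27)]

Answer: v2 27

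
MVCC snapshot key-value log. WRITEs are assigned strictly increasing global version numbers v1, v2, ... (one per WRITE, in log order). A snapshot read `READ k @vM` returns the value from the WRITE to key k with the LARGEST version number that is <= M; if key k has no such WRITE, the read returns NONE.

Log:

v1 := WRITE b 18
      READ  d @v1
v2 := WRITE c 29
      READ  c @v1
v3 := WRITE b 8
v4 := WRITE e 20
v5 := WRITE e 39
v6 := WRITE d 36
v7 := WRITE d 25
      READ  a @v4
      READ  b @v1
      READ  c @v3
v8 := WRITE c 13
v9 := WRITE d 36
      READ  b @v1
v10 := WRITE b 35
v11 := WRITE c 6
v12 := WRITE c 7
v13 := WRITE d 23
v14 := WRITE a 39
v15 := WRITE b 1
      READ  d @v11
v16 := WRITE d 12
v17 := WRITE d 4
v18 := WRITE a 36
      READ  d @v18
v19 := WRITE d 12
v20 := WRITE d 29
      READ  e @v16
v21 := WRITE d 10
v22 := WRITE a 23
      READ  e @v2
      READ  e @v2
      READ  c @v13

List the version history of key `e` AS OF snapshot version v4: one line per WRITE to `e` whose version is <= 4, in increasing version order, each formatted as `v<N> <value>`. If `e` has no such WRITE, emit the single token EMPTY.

Scan writes for key=e with version <= 4:
  v1 WRITE b 18 -> skip
  v2 WRITE c 29 -> skip
  v3 WRITE b 8 -> skip
  v4 WRITE e 20 -> keep
  v5 WRITE e 39 -> drop (> snap)
  v6 WRITE d 36 -> skip
  v7 WRITE d 25 -> skip
  v8 WRITE c 13 -> skip
  v9 WRITE d 36 -> skip
  v10 WRITE b 35 -> skip
  v11 WRITE c 6 -> skip
  v12 WRITE c 7 -> skip
  v13 WRITE d 23 -> skip
  v14 WRITE a 39 -> skip
  v15 WRITE b 1 -> skip
  v16 WRITE d 12 -> skip
  v17 WRITE d 4 -> skip
  v18 WRITE a 36 -> skip
  v19 WRITE d 12 -> skip
  v20 WRITE d 29 -> skip
  v21 WRITE d 10 -> skip
  v22 WRITE a 23 -> skip
Collected: [(4, 20)]

Answer: v4 20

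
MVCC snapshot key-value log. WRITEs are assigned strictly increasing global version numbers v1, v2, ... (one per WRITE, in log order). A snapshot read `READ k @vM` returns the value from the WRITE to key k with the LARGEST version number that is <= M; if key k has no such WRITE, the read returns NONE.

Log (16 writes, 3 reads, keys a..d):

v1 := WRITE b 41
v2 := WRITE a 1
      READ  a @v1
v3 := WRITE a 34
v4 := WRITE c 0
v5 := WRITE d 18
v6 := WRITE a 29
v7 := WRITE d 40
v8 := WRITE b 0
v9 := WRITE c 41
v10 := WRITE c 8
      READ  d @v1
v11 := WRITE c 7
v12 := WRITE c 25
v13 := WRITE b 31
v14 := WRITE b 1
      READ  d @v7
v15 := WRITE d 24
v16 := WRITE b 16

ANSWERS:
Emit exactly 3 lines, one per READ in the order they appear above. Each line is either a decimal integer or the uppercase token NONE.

v1: WRITE b=41  (b history now [(1, 41)])
v2: WRITE a=1  (a history now [(2, 1)])
READ a @v1: history=[(2, 1)] -> no version <= 1 -> NONE
v3: WRITE a=34  (a history now [(2, 1), (3, 34)])
v4: WRITE c=0  (c history now [(4, 0)])
v5: WRITE d=18  (d history now [(5, 18)])
v6: WRITE a=29  (a history now [(2, 1), (3, 34), (6, 29)])
v7: WRITE d=40  (d history now [(5, 18), (7, 40)])
v8: WRITE b=0  (b history now [(1, 41), (8, 0)])
v9: WRITE c=41  (c history now [(4, 0), (9, 41)])
v10: WRITE c=8  (c history now [(4, 0), (9, 41), (10, 8)])
READ d @v1: history=[(5, 18), (7, 40)] -> no version <= 1 -> NONE
v11: WRITE c=7  (c history now [(4, 0), (9, 41), (10, 8), (11, 7)])
v12: WRITE c=25  (c history now [(4, 0), (9, 41), (10, 8), (11, 7), (12, 25)])
v13: WRITE b=31  (b history now [(1, 41), (8, 0), (13, 31)])
v14: WRITE b=1  (b history now [(1, 41), (8, 0), (13, 31), (14, 1)])
READ d @v7: history=[(5, 18), (7, 40)] -> pick v7 -> 40
v15: WRITE d=24  (d history now [(5, 18), (7, 40), (15, 24)])
v16: WRITE b=16  (b history now [(1, 41), (8, 0), (13, 31), (14, 1), (16, 16)])

Answer: NONE
NONE
40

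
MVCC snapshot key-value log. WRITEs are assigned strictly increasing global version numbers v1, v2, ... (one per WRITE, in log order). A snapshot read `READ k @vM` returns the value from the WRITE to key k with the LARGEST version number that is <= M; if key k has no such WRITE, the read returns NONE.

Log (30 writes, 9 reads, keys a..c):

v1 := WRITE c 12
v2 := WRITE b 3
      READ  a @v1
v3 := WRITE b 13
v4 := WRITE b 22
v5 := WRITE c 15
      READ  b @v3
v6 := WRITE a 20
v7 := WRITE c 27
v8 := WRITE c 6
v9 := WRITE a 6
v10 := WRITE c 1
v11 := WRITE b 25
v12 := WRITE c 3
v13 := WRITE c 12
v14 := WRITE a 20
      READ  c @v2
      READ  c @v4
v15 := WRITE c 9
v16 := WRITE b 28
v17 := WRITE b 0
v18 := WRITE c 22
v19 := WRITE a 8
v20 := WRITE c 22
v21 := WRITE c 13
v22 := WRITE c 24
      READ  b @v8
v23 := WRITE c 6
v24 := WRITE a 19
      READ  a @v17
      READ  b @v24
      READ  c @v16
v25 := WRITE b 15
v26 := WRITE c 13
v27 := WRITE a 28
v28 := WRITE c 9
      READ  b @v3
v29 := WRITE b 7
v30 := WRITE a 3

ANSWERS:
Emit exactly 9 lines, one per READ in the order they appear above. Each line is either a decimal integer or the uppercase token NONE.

v1: WRITE c=12  (c history now [(1, 12)])
v2: WRITE b=3  (b history now [(2, 3)])
READ a @v1: history=[] -> no version <= 1 -> NONE
v3: WRITE b=13  (b history now [(2, 3), (3, 13)])
v4: WRITE b=22  (b history now [(2, 3), (3, 13), (4, 22)])
v5: WRITE c=15  (c history now [(1, 12), (5, 15)])
READ b @v3: history=[(2, 3), (3, 13), (4, 22)] -> pick v3 -> 13
v6: WRITE a=20  (a history now [(6, 20)])
v7: WRITE c=27  (c history now [(1, 12), (5, 15), (7, 27)])
v8: WRITE c=6  (c history now [(1, 12), (5, 15), (7, 27), (8, 6)])
v9: WRITE a=6  (a history now [(6, 20), (9, 6)])
v10: WRITE c=1  (c history now [(1, 12), (5, 15), (7, 27), (8, 6), (10, 1)])
v11: WRITE b=25  (b history now [(2, 3), (3, 13), (4, 22), (11, 25)])
v12: WRITE c=3  (c history now [(1, 12), (5, 15), (7, 27), (8, 6), (10, 1), (12, 3)])
v13: WRITE c=12  (c history now [(1, 12), (5, 15), (7, 27), (8, 6), (10, 1), (12, 3), (13, 12)])
v14: WRITE a=20  (a history now [(6, 20), (9, 6), (14, 20)])
READ c @v2: history=[(1, 12), (5, 15), (7, 27), (8, 6), (10, 1), (12, 3), (13, 12)] -> pick v1 -> 12
READ c @v4: history=[(1, 12), (5, 15), (7, 27), (8, 6), (10, 1), (12, 3), (13, 12)] -> pick v1 -> 12
v15: WRITE c=9  (c history now [(1, 12), (5, 15), (7, 27), (8, 6), (10, 1), (12, 3), (13, 12), (15, 9)])
v16: WRITE b=28  (b history now [(2, 3), (3, 13), (4, 22), (11, 25), (16, 28)])
v17: WRITE b=0  (b history now [(2, 3), (3, 13), (4, 22), (11, 25), (16, 28), (17, 0)])
v18: WRITE c=22  (c history now [(1, 12), (5, 15), (7, 27), (8, 6), (10, 1), (12, 3), (13, 12), (15, 9), (18, 22)])
v19: WRITE a=8  (a history now [(6, 20), (9, 6), (14, 20), (19, 8)])
v20: WRITE c=22  (c history now [(1, 12), (5, 15), (7, 27), (8, 6), (10, 1), (12, 3), (13, 12), (15, 9), (18, 22), (20, 22)])
v21: WRITE c=13  (c history now [(1, 12), (5, 15), (7, 27), (8, 6), (10, 1), (12, 3), (13, 12), (15, 9), (18, 22), (20, 22), (21, 13)])
v22: WRITE c=24  (c history now [(1, 12), (5, 15), (7, 27), (8, 6), (10, 1), (12, 3), (13, 12), (15, 9), (18, 22), (20, 22), (21, 13), (22, 24)])
READ b @v8: history=[(2, 3), (3, 13), (4, 22), (11, 25), (16, 28), (17, 0)] -> pick v4 -> 22
v23: WRITE c=6  (c history now [(1, 12), (5, 15), (7, 27), (8, 6), (10, 1), (12, 3), (13, 12), (15, 9), (18, 22), (20, 22), (21, 13), (22, 24), (23, 6)])
v24: WRITE a=19  (a history now [(6, 20), (9, 6), (14, 20), (19, 8), (24, 19)])
READ a @v17: history=[(6, 20), (9, 6), (14, 20), (19, 8), (24, 19)] -> pick v14 -> 20
READ b @v24: history=[(2, 3), (3, 13), (4, 22), (11, 25), (16, 28), (17, 0)] -> pick v17 -> 0
READ c @v16: history=[(1, 12), (5, 15), (7, 27), (8, 6), (10, 1), (12, 3), (13, 12), (15, 9), (18, 22), (20, 22), (21, 13), (22, 24), (23, 6)] -> pick v15 -> 9
v25: WRITE b=15  (b history now [(2, 3), (3, 13), (4, 22), (11, 25), (16, 28), (17, 0), (25, 15)])
v26: WRITE c=13  (c history now [(1, 12), (5, 15), (7, 27), (8, 6), (10, 1), (12, 3), (13, 12), (15, 9), (18, 22), (20, 22), (21, 13), (22, 24), (23, 6), (26, 13)])
v27: WRITE a=28  (a history now [(6, 20), (9, 6), (14, 20), (19, 8), (24, 19), (27, 28)])
v28: WRITE c=9  (c history now [(1, 12), (5, 15), (7, 27), (8, 6), (10, 1), (12, 3), (13, 12), (15, 9), (18, 22), (20, 22), (21, 13), (22, 24), (23, 6), (26, 13), (28, 9)])
READ b @v3: history=[(2, 3), (3, 13), (4, 22), (11, 25), (16, 28), (17, 0), (25, 15)] -> pick v3 -> 13
v29: WRITE b=7  (b history now [(2, 3), (3, 13), (4, 22), (11, 25), (16, 28), (17, 0), (25, 15), (29, 7)])
v30: WRITE a=3  (a history now [(6, 20), (9, 6), (14, 20), (19, 8), (24, 19), (27, 28), (30, 3)])

Answer: NONE
13
12
12
22
20
0
9
13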